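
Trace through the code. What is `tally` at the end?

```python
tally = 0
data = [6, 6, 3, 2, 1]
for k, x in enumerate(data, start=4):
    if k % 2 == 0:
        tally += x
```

Let's trace through this code step by step.

Initialize: tally = 0
Initialize: data = [6, 6, 3, 2, 1]
Entering loop: for k, x in enumerate(data, start=4):

After execution: tally = 10
10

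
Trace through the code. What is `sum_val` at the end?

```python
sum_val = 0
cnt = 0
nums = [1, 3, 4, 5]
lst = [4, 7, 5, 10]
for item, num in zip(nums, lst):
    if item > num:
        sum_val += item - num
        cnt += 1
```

Let's trace through this code step by step.

Initialize: sum_val = 0
Initialize: cnt = 0
Initialize: nums = [1, 3, 4, 5]
Initialize: lst = [4, 7, 5, 10]
Entering loop: for item, num in zip(nums, lst):

After execution: sum_val = 0
0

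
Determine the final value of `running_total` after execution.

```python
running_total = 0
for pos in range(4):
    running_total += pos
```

Let's trace through this code step by step.

Initialize: running_total = 0
Entering loop: for pos in range(4):

After execution: running_total = 6
6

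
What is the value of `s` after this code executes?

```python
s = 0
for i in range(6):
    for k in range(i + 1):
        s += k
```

Let's trace through this code step by step.

Initialize: s = 0
Entering loop: for i in range(6):

After execution: s = 35
35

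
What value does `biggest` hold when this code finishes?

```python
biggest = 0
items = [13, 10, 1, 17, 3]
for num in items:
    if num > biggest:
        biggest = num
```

Let's trace through this code step by step.

Initialize: biggest = 0
Initialize: items = [13, 10, 1, 17, 3]
Entering loop: for num in items:

After execution: biggest = 17
17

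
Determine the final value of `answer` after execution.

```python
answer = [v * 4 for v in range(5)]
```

Let's trace through this code step by step.

Initialize: answer = [v * 4 for v in range(5)]

After execution: answer = [0, 4, 8, 12, 16]
[0, 4, 8, 12, 16]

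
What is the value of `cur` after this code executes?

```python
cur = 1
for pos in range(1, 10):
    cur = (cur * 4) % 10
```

Let's trace through this code step by step.

Initialize: cur = 1
Entering loop: for pos in range(1, 10):

After execution: cur = 4
4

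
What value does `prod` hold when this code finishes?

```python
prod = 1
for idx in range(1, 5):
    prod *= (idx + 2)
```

Let's trace through this code step by step.

Initialize: prod = 1
Entering loop: for idx in range(1, 5):

After execution: prod = 360
360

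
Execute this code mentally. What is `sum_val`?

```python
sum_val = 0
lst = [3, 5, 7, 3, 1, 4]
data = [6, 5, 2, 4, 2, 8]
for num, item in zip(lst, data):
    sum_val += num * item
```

Let's trace through this code step by step.

Initialize: sum_val = 0
Initialize: lst = [3, 5, 7, 3, 1, 4]
Initialize: data = [6, 5, 2, 4, 2, 8]
Entering loop: for num, item in zip(lst, data):

After execution: sum_val = 103
103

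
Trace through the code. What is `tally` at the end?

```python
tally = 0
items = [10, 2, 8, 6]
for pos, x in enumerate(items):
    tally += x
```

Let's trace through this code step by step.

Initialize: tally = 0
Initialize: items = [10, 2, 8, 6]
Entering loop: for pos, x in enumerate(items):

After execution: tally = 26
26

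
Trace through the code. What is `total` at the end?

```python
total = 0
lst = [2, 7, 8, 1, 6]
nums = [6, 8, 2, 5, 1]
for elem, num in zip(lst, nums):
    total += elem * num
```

Let's trace through this code step by step.

Initialize: total = 0
Initialize: lst = [2, 7, 8, 1, 6]
Initialize: nums = [6, 8, 2, 5, 1]
Entering loop: for elem, num in zip(lst, nums):

After execution: total = 95
95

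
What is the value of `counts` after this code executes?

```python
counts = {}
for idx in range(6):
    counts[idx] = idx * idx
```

Let's trace through this code step by step.

Initialize: counts = {}
Entering loop: for idx in range(6):

After execution: counts = {0: 0, 1: 1, 2: 4, 3: 9, 4: 16, 5: 25}
{0: 0, 1: 1, 2: 4, 3: 9, 4: 16, 5: 25}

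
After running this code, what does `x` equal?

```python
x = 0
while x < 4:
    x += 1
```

Let's trace through this code step by step.

Initialize: x = 0
Entering loop: while x < 4:

After execution: x = 4
4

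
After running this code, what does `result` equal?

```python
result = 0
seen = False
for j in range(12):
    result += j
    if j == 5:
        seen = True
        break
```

Let's trace through this code step by step.

Initialize: result = 0
Initialize: seen = False
Entering loop: for j in range(12):

After execution: result = 15
15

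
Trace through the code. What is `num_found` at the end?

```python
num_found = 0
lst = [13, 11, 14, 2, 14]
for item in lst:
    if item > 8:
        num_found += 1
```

Let's trace through this code step by step.

Initialize: num_found = 0
Initialize: lst = [13, 11, 14, 2, 14]
Entering loop: for item in lst:

After execution: num_found = 4
4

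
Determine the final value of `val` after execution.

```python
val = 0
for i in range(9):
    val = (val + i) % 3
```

Let's trace through this code step by step.

Initialize: val = 0
Entering loop: for i in range(9):

After execution: val = 0
0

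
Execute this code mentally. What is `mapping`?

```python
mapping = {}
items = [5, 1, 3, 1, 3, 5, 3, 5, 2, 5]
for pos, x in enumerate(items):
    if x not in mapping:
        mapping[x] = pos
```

Let's trace through this code step by step.

Initialize: mapping = {}
Initialize: items = [5, 1, 3, 1, 3, 5, 3, 5, 2, 5]
Entering loop: for pos, x in enumerate(items):

After execution: mapping = {5: 0, 1: 1, 3: 2, 2: 8}
{5: 0, 1: 1, 3: 2, 2: 8}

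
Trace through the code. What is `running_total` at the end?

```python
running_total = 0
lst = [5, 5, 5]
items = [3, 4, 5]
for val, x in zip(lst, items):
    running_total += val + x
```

Let's trace through this code step by step.

Initialize: running_total = 0
Initialize: lst = [5, 5, 5]
Initialize: items = [3, 4, 5]
Entering loop: for val, x in zip(lst, items):

After execution: running_total = 27
27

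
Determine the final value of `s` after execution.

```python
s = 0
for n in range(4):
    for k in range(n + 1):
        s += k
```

Let's trace through this code step by step.

Initialize: s = 0
Entering loop: for n in range(4):

After execution: s = 10
10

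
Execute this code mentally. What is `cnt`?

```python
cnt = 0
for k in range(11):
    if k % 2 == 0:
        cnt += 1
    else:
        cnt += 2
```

Let's trace through this code step by step.

Initialize: cnt = 0
Entering loop: for k in range(11):

After execution: cnt = 16
16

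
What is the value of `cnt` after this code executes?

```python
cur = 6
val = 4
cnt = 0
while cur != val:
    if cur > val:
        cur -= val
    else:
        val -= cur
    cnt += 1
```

Let's trace through this code step by step.

Initialize: cur = 6
Initialize: val = 4
Initialize: cnt = 0
Entering loop: while cur != val:

After execution: cnt = 2
2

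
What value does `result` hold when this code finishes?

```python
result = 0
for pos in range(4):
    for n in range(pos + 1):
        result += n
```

Let's trace through this code step by step.

Initialize: result = 0
Entering loop: for pos in range(4):

After execution: result = 10
10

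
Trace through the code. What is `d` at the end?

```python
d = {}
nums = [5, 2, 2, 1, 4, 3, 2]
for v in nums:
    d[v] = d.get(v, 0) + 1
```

Let's trace through this code step by step.

Initialize: d = {}
Initialize: nums = [5, 2, 2, 1, 4, 3, 2]
Entering loop: for v in nums:

After execution: d = {5: 1, 2: 3, 1: 1, 4: 1, 3: 1}
{5: 1, 2: 3, 1: 1, 4: 1, 3: 1}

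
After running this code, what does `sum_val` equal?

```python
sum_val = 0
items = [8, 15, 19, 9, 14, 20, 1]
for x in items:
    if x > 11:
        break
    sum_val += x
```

Let's trace through this code step by step.

Initialize: sum_val = 0
Initialize: items = [8, 15, 19, 9, 14, 20, 1]
Entering loop: for x in items:

After execution: sum_val = 8
8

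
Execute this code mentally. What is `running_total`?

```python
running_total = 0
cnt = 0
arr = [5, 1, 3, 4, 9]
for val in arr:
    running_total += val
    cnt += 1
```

Let's trace through this code step by step.

Initialize: running_total = 0
Initialize: cnt = 0
Initialize: arr = [5, 1, 3, 4, 9]
Entering loop: for val in arr:

After execution: running_total = 22
22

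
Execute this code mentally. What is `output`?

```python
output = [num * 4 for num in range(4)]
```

Let's trace through this code step by step.

Initialize: output = [num * 4 for num in range(4)]

After execution: output = [0, 4, 8, 12]
[0, 4, 8, 12]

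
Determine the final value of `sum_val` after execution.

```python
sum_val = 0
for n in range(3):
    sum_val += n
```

Let's trace through this code step by step.

Initialize: sum_val = 0
Entering loop: for n in range(3):

After execution: sum_val = 3
3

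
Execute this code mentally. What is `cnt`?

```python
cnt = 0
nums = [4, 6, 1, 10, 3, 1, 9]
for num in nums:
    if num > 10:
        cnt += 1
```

Let's trace through this code step by step.

Initialize: cnt = 0
Initialize: nums = [4, 6, 1, 10, 3, 1, 9]
Entering loop: for num in nums:

After execution: cnt = 0
0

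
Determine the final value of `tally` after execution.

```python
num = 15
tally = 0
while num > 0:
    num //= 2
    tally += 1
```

Let's trace through this code step by step.

Initialize: num = 15
Initialize: tally = 0
Entering loop: while num > 0:

After execution: tally = 4
4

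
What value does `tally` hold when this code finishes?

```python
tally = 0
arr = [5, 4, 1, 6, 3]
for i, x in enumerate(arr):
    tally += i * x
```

Let's trace through this code step by step.

Initialize: tally = 0
Initialize: arr = [5, 4, 1, 6, 3]
Entering loop: for i, x in enumerate(arr):

After execution: tally = 36
36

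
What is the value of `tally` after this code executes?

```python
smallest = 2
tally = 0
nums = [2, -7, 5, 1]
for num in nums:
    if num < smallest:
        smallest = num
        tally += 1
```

Let's trace through this code step by step.

Initialize: smallest = 2
Initialize: tally = 0
Initialize: nums = [2, -7, 5, 1]
Entering loop: for num in nums:

After execution: tally = 1
1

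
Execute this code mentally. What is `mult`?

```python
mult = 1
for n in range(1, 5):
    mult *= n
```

Let's trace through this code step by step.

Initialize: mult = 1
Entering loop: for n in range(1, 5):

After execution: mult = 24
24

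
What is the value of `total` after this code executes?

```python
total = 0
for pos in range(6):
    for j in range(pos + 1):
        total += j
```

Let's trace through this code step by step.

Initialize: total = 0
Entering loop: for pos in range(6):

After execution: total = 35
35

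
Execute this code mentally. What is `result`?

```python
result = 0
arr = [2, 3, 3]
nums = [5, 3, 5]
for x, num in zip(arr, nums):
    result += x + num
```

Let's trace through this code step by step.

Initialize: result = 0
Initialize: arr = [2, 3, 3]
Initialize: nums = [5, 3, 5]
Entering loop: for x, num in zip(arr, nums):

After execution: result = 21
21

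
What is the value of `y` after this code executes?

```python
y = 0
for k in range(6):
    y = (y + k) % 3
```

Let's trace through this code step by step.

Initialize: y = 0
Entering loop: for k in range(6):

After execution: y = 0
0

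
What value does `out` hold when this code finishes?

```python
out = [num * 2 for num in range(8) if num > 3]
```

Let's trace through this code step by step.

Initialize: out = [num * 2 for num in range(8) if num > 3]

After execution: out = [8, 10, 12, 14]
[8, 10, 12, 14]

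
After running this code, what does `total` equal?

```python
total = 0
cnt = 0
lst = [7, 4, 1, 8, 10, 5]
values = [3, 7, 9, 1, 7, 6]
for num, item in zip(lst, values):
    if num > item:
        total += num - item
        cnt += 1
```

Let's trace through this code step by step.

Initialize: total = 0
Initialize: cnt = 0
Initialize: lst = [7, 4, 1, 8, 10, 5]
Initialize: values = [3, 7, 9, 1, 7, 6]
Entering loop: for num, item in zip(lst, values):

After execution: total = 14
14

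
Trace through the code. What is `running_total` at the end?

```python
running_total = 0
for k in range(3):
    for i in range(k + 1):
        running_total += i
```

Let's trace through this code step by step.

Initialize: running_total = 0
Entering loop: for k in range(3):

After execution: running_total = 4
4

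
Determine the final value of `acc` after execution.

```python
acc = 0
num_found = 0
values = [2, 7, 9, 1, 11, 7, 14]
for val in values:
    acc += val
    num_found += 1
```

Let's trace through this code step by step.

Initialize: acc = 0
Initialize: num_found = 0
Initialize: values = [2, 7, 9, 1, 11, 7, 14]
Entering loop: for val in values:

After execution: acc = 51
51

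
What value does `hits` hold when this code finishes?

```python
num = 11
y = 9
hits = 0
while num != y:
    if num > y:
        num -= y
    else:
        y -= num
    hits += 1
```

Let's trace through this code step by step.

Initialize: num = 11
Initialize: y = 9
Initialize: hits = 0
Entering loop: while num != y:

After execution: hits = 6
6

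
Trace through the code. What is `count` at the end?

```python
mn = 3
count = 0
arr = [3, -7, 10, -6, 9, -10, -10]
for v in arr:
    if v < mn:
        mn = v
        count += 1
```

Let's trace through this code step by step.

Initialize: mn = 3
Initialize: count = 0
Initialize: arr = [3, -7, 10, -6, 9, -10, -10]
Entering loop: for v in arr:

After execution: count = 2
2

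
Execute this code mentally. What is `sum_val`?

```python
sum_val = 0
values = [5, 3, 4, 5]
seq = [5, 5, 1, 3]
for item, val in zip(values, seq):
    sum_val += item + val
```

Let's trace through this code step by step.

Initialize: sum_val = 0
Initialize: values = [5, 3, 4, 5]
Initialize: seq = [5, 5, 1, 3]
Entering loop: for item, val in zip(values, seq):

After execution: sum_val = 31
31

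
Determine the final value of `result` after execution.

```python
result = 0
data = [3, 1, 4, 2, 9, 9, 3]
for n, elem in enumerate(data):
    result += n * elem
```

Let's trace through this code step by step.

Initialize: result = 0
Initialize: data = [3, 1, 4, 2, 9, 9, 3]
Entering loop: for n, elem in enumerate(data):

After execution: result = 114
114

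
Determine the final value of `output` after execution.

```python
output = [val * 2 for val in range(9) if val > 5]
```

Let's trace through this code step by step.

Initialize: output = [val * 2 for val in range(9) if val > 5]

After execution: output = [12, 14, 16]
[12, 14, 16]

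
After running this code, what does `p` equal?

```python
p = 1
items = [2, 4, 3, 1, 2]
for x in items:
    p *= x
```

Let's trace through this code step by step.

Initialize: p = 1
Initialize: items = [2, 4, 3, 1, 2]
Entering loop: for x in items:

After execution: p = 48
48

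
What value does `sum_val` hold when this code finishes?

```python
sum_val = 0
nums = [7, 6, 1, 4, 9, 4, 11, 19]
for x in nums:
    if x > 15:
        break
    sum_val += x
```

Let's trace through this code step by step.

Initialize: sum_val = 0
Initialize: nums = [7, 6, 1, 4, 9, 4, 11, 19]
Entering loop: for x in nums:

After execution: sum_val = 42
42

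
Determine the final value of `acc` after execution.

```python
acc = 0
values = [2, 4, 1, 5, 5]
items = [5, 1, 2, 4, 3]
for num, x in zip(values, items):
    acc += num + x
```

Let's trace through this code step by step.

Initialize: acc = 0
Initialize: values = [2, 4, 1, 5, 5]
Initialize: items = [5, 1, 2, 4, 3]
Entering loop: for num, x in zip(values, items):

After execution: acc = 32
32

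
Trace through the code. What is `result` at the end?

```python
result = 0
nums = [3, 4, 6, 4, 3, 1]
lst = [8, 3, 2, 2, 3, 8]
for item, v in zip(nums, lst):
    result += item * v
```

Let's trace through this code step by step.

Initialize: result = 0
Initialize: nums = [3, 4, 6, 4, 3, 1]
Initialize: lst = [8, 3, 2, 2, 3, 8]
Entering loop: for item, v in zip(nums, lst):

After execution: result = 73
73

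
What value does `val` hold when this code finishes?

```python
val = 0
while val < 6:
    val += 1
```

Let's trace through this code step by step.

Initialize: val = 0
Entering loop: while val < 6:

After execution: val = 6
6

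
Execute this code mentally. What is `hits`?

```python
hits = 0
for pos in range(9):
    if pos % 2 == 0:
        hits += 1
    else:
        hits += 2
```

Let's trace through this code step by step.

Initialize: hits = 0
Entering loop: for pos in range(9):

After execution: hits = 13
13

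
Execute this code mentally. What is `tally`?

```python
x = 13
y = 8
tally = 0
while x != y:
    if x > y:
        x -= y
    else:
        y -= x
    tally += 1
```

Let's trace through this code step by step.

Initialize: x = 13
Initialize: y = 8
Initialize: tally = 0
Entering loop: while x != y:

After execution: tally = 5
5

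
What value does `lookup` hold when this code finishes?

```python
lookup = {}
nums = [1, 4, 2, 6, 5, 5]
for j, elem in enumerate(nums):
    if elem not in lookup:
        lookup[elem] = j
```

Let's trace through this code step by step.

Initialize: lookup = {}
Initialize: nums = [1, 4, 2, 6, 5, 5]
Entering loop: for j, elem in enumerate(nums):

After execution: lookup = {1: 0, 4: 1, 2: 2, 6: 3, 5: 4}
{1: 0, 4: 1, 2: 2, 6: 3, 5: 4}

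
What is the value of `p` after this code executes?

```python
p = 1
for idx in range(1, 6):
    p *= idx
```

Let's trace through this code step by step.

Initialize: p = 1
Entering loop: for idx in range(1, 6):

After execution: p = 120
120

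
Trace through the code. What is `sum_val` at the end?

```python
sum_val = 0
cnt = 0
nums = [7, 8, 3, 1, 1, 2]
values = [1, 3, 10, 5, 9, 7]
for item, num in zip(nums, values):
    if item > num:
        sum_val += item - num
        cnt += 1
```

Let's trace through this code step by step.

Initialize: sum_val = 0
Initialize: cnt = 0
Initialize: nums = [7, 8, 3, 1, 1, 2]
Initialize: values = [1, 3, 10, 5, 9, 7]
Entering loop: for item, num in zip(nums, values):

After execution: sum_val = 11
11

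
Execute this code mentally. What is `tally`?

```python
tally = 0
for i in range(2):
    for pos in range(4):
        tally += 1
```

Let's trace through this code step by step.

Initialize: tally = 0
Entering loop: for i in range(2):

After execution: tally = 8
8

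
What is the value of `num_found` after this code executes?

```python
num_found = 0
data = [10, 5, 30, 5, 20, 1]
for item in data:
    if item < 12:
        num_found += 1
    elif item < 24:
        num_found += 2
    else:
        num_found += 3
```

Let's trace through this code step by step.

Initialize: num_found = 0
Initialize: data = [10, 5, 30, 5, 20, 1]
Entering loop: for item in data:

After execution: num_found = 9
9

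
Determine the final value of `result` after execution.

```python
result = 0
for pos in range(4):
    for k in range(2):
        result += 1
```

Let's trace through this code step by step.

Initialize: result = 0
Entering loop: for pos in range(4):

After execution: result = 8
8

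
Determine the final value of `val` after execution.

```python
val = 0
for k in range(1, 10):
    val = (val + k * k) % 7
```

Let's trace through this code step by step.

Initialize: val = 0
Entering loop: for k in range(1, 10):

After execution: val = 5
5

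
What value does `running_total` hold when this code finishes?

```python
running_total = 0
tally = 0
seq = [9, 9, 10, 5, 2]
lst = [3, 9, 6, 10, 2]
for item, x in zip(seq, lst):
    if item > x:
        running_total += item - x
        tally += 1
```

Let's trace through this code step by step.

Initialize: running_total = 0
Initialize: tally = 0
Initialize: seq = [9, 9, 10, 5, 2]
Initialize: lst = [3, 9, 6, 10, 2]
Entering loop: for item, x in zip(seq, lst):

After execution: running_total = 10
10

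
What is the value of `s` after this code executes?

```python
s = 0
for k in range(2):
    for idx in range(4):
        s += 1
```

Let's trace through this code step by step.

Initialize: s = 0
Entering loop: for k in range(2):

After execution: s = 8
8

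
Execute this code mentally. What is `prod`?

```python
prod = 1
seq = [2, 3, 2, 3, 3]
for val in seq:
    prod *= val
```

Let's trace through this code step by step.

Initialize: prod = 1
Initialize: seq = [2, 3, 2, 3, 3]
Entering loop: for val in seq:

After execution: prod = 108
108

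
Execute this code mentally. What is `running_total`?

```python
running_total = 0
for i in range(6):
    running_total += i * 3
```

Let's trace through this code step by step.

Initialize: running_total = 0
Entering loop: for i in range(6):

After execution: running_total = 45
45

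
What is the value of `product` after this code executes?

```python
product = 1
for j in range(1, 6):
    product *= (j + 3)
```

Let's trace through this code step by step.

Initialize: product = 1
Entering loop: for j in range(1, 6):

After execution: product = 6720
6720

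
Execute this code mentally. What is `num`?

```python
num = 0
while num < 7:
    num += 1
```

Let's trace through this code step by step.

Initialize: num = 0
Entering loop: while num < 7:

After execution: num = 7
7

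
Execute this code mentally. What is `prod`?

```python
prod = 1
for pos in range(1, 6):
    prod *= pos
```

Let's trace through this code step by step.

Initialize: prod = 1
Entering loop: for pos in range(1, 6):

After execution: prod = 120
120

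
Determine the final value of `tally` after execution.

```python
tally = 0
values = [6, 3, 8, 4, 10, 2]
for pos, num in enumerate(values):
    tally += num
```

Let's trace through this code step by step.

Initialize: tally = 0
Initialize: values = [6, 3, 8, 4, 10, 2]
Entering loop: for pos, num in enumerate(values):

After execution: tally = 33
33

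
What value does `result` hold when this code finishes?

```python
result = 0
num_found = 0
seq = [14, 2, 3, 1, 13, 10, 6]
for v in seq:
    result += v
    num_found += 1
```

Let's trace through this code step by step.

Initialize: result = 0
Initialize: num_found = 0
Initialize: seq = [14, 2, 3, 1, 13, 10, 6]
Entering loop: for v in seq:

After execution: result = 49
49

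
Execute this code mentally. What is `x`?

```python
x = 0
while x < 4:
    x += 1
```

Let's trace through this code step by step.

Initialize: x = 0
Entering loop: while x < 4:

After execution: x = 4
4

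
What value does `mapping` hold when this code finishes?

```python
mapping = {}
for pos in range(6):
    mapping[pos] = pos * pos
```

Let's trace through this code step by step.

Initialize: mapping = {}
Entering loop: for pos in range(6):

After execution: mapping = {0: 0, 1: 1, 2: 4, 3: 9, 4: 16, 5: 25}
{0: 0, 1: 1, 2: 4, 3: 9, 4: 16, 5: 25}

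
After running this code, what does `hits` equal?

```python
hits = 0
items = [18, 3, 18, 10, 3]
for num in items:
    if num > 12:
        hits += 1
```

Let's trace through this code step by step.

Initialize: hits = 0
Initialize: items = [18, 3, 18, 10, 3]
Entering loop: for num in items:

After execution: hits = 2
2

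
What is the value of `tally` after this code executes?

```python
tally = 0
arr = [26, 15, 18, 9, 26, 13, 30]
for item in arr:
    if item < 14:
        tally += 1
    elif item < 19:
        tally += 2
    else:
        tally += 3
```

Let's trace through this code step by step.

Initialize: tally = 0
Initialize: arr = [26, 15, 18, 9, 26, 13, 30]
Entering loop: for item in arr:

After execution: tally = 15
15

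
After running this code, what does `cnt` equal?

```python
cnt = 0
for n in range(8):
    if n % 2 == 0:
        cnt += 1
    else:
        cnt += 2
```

Let's trace through this code step by step.

Initialize: cnt = 0
Entering loop: for n in range(8):

After execution: cnt = 12
12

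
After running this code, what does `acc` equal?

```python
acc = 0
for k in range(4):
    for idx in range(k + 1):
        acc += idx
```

Let's trace through this code step by step.

Initialize: acc = 0
Entering loop: for k in range(4):

After execution: acc = 10
10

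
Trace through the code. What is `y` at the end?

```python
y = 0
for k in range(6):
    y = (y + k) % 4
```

Let's trace through this code step by step.

Initialize: y = 0
Entering loop: for k in range(6):

After execution: y = 3
3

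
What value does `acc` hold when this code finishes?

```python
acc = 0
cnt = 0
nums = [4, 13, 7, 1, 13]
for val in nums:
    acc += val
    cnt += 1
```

Let's trace through this code step by step.

Initialize: acc = 0
Initialize: cnt = 0
Initialize: nums = [4, 13, 7, 1, 13]
Entering loop: for val in nums:

After execution: acc = 38
38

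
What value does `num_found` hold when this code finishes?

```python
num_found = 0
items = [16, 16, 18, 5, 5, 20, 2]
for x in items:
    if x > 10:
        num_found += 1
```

Let's trace through this code step by step.

Initialize: num_found = 0
Initialize: items = [16, 16, 18, 5, 5, 20, 2]
Entering loop: for x in items:

After execution: num_found = 4
4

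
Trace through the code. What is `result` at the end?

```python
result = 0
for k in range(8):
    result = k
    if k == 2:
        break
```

Let's trace through this code step by step.

Initialize: result = 0
Entering loop: for k in range(8):

After execution: result = 2
2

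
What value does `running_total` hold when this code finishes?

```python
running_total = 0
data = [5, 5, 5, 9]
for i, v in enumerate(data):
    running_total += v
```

Let's trace through this code step by step.

Initialize: running_total = 0
Initialize: data = [5, 5, 5, 9]
Entering loop: for i, v in enumerate(data):

After execution: running_total = 24
24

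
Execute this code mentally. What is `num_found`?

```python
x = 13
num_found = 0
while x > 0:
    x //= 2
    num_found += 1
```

Let's trace through this code step by step.

Initialize: x = 13
Initialize: num_found = 0
Entering loop: while x > 0:

After execution: num_found = 4
4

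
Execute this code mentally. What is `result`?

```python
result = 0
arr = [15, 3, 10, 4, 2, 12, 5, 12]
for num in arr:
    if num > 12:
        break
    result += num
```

Let's trace through this code step by step.

Initialize: result = 0
Initialize: arr = [15, 3, 10, 4, 2, 12, 5, 12]
Entering loop: for num in arr:

After execution: result = 0
0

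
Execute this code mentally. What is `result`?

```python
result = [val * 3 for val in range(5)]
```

Let's trace through this code step by step.

Initialize: result = [val * 3 for val in range(5)]

After execution: result = [0, 3, 6, 9, 12]
[0, 3, 6, 9, 12]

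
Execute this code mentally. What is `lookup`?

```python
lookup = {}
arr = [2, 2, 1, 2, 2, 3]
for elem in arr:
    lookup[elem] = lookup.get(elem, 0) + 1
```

Let's trace through this code step by step.

Initialize: lookup = {}
Initialize: arr = [2, 2, 1, 2, 2, 3]
Entering loop: for elem in arr:

After execution: lookup = {2: 4, 1: 1, 3: 1}
{2: 4, 1: 1, 3: 1}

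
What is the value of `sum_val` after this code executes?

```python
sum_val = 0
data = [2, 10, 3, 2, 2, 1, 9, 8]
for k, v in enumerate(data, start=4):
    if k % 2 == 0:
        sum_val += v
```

Let's trace through this code step by step.

Initialize: sum_val = 0
Initialize: data = [2, 10, 3, 2, 2, 1, 9, 8]
Entering loop: for k, v in enumerate(data, start=4):

After execution: sum_val = 16
16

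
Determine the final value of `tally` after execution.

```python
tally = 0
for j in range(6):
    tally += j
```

Let's trace through this code step by step.

Initialize: tally = 0
Entering loop: for j in range(6):

After execution: tally = 15
15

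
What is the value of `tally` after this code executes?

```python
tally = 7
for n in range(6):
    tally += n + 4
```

Let's trace through this code step by step.

Initialize: tally = 7
Entering loop: for n in range(6):

After execution: tally = 46
46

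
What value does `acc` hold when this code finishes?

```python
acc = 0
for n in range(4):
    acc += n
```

Let's trace through this code step by step.

Initialize: acc = 0
Entering loop: for n in range(4):

After execution: acc = 6
6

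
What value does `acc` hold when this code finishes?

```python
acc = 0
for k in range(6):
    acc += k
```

Let's trace through this code step by step.

Initialize: acc = 0
Entering loop: for k in range(6):

After execution: acc = 15
15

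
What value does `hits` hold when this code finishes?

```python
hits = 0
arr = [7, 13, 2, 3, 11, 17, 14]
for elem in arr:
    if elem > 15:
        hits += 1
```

Let's trace through this code step by step.

Initialize: hits = 0
Initialize: arr = [7, 13, 2, 3, 11, 17, 14]
Entering loop: for elem in arr:

After execution: hits = 1
1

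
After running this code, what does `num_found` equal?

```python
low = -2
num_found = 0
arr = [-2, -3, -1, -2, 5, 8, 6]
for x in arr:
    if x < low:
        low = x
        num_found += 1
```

Let's trace through this code step by step.

Initialize: low = -2
Initialize: num_found = 0
Initialize: arr = [-2, -3, -1, -2, 5, 8, 6]
Entering loop: for x in arr:

After execution: num_found = 1
1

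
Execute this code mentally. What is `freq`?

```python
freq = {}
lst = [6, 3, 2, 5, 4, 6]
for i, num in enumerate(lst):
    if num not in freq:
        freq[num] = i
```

Let's trace through this code step by step.

Initialize: freq = {}
Initialize: lst = [6, 3, 2, 5, 4, 6]
Entering loop: for i, num in enumerate(lst):

After execution: freq = {6: 0, 3: 1, 2: 2, 5: 3, 4: 4}
{6: 0, 3: 1, 2: 2, 5: 3, 4: 4}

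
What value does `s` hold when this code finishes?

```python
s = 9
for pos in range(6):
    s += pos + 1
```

Let's trace through this code step by step.

Initialize: s = 9
Entering loop: for pos in range(6):

After execution: s = 30
30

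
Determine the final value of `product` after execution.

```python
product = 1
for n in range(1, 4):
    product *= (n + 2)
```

Let's trace through this code step by step.

Initialize: product = 1
Entering loop: for n in range(1, 4):

After execution: product = 60
60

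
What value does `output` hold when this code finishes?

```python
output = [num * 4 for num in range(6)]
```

Let's trace through this code step by step.

Initialize: output = [num * 4 for num in range(6)]

After execution: output = [0, 4, 8, 12, 16, 20]
[0, 4, 8, 12, 16, 20]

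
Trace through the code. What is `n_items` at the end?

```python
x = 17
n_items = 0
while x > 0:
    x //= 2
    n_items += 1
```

Let's trace through this code step by step.

Initialize: x = 17
Initialize: n_items = 0
Entering loop: while x > 0:

After execution: n_items = 5
5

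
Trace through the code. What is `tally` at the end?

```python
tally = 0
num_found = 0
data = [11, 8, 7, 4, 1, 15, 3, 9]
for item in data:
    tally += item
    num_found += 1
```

Let's trace through this code step by step.

Initialize: tally = 0
Initialize: num_found = 0
Initialize: data = [11, 8, 7, 4, 1, 15, 3, 9]
Entering loop: for item in data:

After execution: tally = 58
58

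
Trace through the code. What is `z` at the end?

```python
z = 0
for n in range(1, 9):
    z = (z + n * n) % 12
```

Let's trace through this code step by step.

Initialize: z = 0
Entering loop: for n in range(1, 9):

After execution: z = 0
0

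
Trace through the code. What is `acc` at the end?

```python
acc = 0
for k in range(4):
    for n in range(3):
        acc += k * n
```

Let's trace through this code step by step.

Initialize: acc = 0
Entering loop: for k in range(4):

After execution: acc = 18
18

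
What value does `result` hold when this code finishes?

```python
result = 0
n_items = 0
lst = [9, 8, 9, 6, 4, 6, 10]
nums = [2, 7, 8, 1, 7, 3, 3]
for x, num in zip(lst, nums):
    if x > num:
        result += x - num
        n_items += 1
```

Let's trace through this code step by step.

Initialize: result = 0
Initialize: n_items = 0
Initialize: lst = [9, 8, 9, 6, 4, 6, 10]
Initialize: nums = [2, 7, 8, 1, 7, 3, 3]
Entering loop: for x, num in zip(lst, nums):

After execution: result = 24
24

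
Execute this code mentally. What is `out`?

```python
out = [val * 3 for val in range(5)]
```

Let's trace through this code step by step.

Initialize: out = [val * 3 for val in range(5)]

After execution: out = [0, 3, 6, 9, 12]
[0, 3, 6, 9, 12]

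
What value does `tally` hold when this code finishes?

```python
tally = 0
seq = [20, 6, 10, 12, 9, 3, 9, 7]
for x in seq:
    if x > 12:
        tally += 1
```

Let's trace through this code step by step.

Initialize: tally = 0
Initialize: seq = [20, 6, 10, 12, 9, 3, 9, 7]
Entering loop: for x in seq:

After execution: tally = 1
1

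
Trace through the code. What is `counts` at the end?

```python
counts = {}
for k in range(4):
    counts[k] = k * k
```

Let's trace through this code step by step.

Initialize: counts = {}
Entering loop: for k in range(4):

After execution: counts = {0: 0, 1: 1, 2: 4, 3: 9}
{0: 0, 1: 1, 2: 4, 3: 9}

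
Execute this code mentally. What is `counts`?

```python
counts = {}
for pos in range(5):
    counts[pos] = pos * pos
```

Let's trace through this code step by step.

Initialize: counts = {}
Entering loop: for pos in range(5):

After execution: counts = {0: 0, 1: 1, 2: 4, 3: 9, 4: 16}
{0: 0, 1: 1, 2: 4, 3: 9, 4: 16}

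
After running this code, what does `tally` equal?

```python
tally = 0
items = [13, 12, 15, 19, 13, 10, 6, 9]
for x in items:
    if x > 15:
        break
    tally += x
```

Let's trace through this code step by step.

Initialize: tally = 0
Initialize: items = [13, 12, 15, 19, 13, 10, 6, 9]
Entering loop: for x in items:

After execution: tally = 40
40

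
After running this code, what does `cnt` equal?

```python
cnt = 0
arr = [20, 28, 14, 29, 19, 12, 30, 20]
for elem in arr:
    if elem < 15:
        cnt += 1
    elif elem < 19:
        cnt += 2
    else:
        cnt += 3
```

Let's trace through this code step by step.

Initialize: cnt = 0
Initialize: arr = [20, 28, 14, 29, 19, 12, 30, 20]
Entering loop: for elem in arr:

After execution: cnt = 20
20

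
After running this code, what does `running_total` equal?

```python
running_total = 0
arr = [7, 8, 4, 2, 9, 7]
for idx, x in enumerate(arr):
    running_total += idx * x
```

Let's trace through this code step by step.

Initialize: running_total = 0
Initialize: arr = [7, 8, 4, 2, 9, 7]
Entering loop: for idx, x in enumerate(arr):

After execution: running_total = 93
93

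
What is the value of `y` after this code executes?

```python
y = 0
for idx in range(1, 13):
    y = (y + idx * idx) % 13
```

Let's trace through this code step by step.

Initialize: y = 0
Entering loop: for idx in range(1, 13):

After execution: y = 0
0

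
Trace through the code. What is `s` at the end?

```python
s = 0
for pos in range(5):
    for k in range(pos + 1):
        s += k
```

Let's trace through this code step by step.

Initialize: s = 0
Entering loop: for pos in range(5):

After execution: s = 20
20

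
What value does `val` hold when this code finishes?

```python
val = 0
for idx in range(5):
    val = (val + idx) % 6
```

Let's trace through this code step by step.

Initialize: val = 0
Entering loop: for idx in range(5):

After execution: val = 4
4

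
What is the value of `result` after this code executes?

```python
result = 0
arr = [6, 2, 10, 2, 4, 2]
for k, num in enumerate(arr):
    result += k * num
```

Let's trace through this code step by step.

Initialize: result = 0
Initialize: arr = [6, 2, 10, 2, 4, 2]
Entering loop: for k, num in enumerate(arr):

After execution: result = 54
54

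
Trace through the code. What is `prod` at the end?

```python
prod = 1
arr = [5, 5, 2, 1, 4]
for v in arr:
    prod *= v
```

Let's trace through this code step by step.

Initialize: prod = 1
Initialize: arr = [5, 5, 2, 1, 4]
Entering loop: for v in arr:

After execution: prod = 200
200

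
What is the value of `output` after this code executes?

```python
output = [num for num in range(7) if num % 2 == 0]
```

Let's trace through this code step by step.

Initialize: output = [num for num in range(7) if num % 2 == 0]

After execution: output = [0, 2, 4, 6]
[0, 2, 4, 6]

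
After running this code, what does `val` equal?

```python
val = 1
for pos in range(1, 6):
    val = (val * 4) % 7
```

Let's trace through this code step by step.

Initialize: val = 1
Entering loop: for pos in range(1, 6):

After execution: val = 2
2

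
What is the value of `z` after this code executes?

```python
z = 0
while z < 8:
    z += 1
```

Let's trace through this code step by step.

Initialize: z = 0
Entering loop: while z < 8:

After execution: z = 8
8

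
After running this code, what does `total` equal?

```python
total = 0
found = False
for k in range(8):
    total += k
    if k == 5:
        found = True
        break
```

Let's trace through this code step by step.

Initialize: total = 0
Initialize: found = False
Entering loop: for k in range(8):

After execution: total = 15
15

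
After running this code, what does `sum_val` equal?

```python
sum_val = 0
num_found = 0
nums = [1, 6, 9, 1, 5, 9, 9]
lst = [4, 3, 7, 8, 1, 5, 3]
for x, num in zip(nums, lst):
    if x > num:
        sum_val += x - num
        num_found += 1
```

Let's trace through this code step by step.

Initialize: sum_val = 0
Initialize: num_found = 0
Initialize: nums = [1, 6, 9, 1, 5, 9, 9]
Initialize: lst = [4, 3, 7, 8, 1, 5, 3]
Entering loop: for x, num in zip(nums, lst):

After execution: sum_val = 19
19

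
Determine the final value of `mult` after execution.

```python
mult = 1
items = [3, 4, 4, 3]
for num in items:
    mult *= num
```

Let's trace through this code step by step.

Initialize: mult = 1
Initialize: items = [3, 4, 4, 3]
Entering loop: for num in items:

After execution: mult = 144
144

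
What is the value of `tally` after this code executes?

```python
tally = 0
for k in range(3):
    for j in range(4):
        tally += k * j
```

Let's trace through this code step by step.

Initialize: tally = 0
Entering loop: for k in range(3):

After execution: tally = 18
18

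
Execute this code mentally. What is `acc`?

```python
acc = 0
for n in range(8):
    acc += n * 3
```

Let's trace through this code step by step.

Initialize: acc = 0
Entering loop: for n in range(8):

After execution: acc = 84
84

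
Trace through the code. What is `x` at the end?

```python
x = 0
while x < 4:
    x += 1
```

Let's trace through this code step by step.

Initialize: x = 0
Entering loop: while x < 4:

After execution: x = 4
4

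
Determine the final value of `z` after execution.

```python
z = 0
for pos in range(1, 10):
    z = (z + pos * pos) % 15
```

Let's trace through this code step by step.

Initialize: z = 0
Entering loop: for pos in range(1, 10):

After execution: z = 0
0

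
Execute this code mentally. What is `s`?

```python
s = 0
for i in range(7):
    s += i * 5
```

Let's trace through this code step by step.

Initialize: s = 0
Entering loop: for i in range(7):

After execution: s = 105
105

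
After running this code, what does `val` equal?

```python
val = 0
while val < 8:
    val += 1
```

Let's trace through this code step by step.

Initialize: val = 0
Entering loop: while val < 8:

After execution: val = 8
8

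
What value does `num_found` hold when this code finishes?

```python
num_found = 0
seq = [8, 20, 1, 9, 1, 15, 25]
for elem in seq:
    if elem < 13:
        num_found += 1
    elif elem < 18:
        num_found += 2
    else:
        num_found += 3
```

Let's trace through this code step by step.

Initialize: num_found = 0
Initialize: seq = [8, 20, 1, 9, 1, 15, 25]
Entering loop: for elem in seq:

After execution: num_found = 12
12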